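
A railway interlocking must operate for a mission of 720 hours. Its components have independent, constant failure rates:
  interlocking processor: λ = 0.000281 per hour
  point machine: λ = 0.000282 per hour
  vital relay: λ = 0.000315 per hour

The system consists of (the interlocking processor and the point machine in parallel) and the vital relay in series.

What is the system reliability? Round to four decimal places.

0.7703

R(interlocking processor) = exp(−0.000281 × 720) = 0.816833
R(point machine) = exp(−0.000282 × 720) = 0.816246
R(vital relay) = exp(−0.000315 × 720) = 0.797080
Parallel (interlocking processor and point machine): 1 − (1 − 0.816833)(1 − 0.816246) = 0.966342
Series ([0.966342] and vital relay): 0.966342 × 0.797080 = 0.7703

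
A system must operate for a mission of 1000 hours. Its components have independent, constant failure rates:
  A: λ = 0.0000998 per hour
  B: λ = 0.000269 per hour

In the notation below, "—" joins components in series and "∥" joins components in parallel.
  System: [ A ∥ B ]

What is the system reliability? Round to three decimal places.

R(A) = exp(−0.0000998 × 1000) = 0.90502
R(B) = exp(−0.000269 × 1000) = 0.76414
Parallel (A and B): 1 − (1 − 0.90502)(1 − 0.76414) = 0.978

0.978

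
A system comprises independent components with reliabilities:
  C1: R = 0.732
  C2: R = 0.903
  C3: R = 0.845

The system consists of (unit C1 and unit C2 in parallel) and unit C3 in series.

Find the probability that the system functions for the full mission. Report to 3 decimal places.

Parallel (C1 and C2): 1 − (1 − 0.73200)(1 − 0.90300) = 0.97400
Series ([0.97400] and C3): 0.97400 × 0.84500 = 0.823

0.823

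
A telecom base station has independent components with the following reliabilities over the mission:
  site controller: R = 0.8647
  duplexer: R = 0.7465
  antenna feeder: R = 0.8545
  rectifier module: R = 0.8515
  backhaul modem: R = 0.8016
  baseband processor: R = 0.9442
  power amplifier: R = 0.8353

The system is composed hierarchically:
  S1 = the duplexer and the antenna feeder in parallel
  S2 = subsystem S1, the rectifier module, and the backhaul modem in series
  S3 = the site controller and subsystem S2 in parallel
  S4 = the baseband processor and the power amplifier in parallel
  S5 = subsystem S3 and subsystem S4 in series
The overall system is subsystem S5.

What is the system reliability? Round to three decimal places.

Parallel (duplexer and antenna feeder): 1 − (1 − 0.74650)(1 − 0.85450) = 0.96312
Series ([0.96312], rectifier module, and backhaul modem): 0.96312 × 0.85150 × 0.80160 = 0.65739
Parallel (site controller and [0.65739]): 1 − (1 − 0.86470)(1 − 0.65739) = 0.95364
Parallel (baseband processor and power amplifier): 1 − (1 − 0.94420)(1 − 0.83530) = 0.99081
Series ([0.95364] and [0.99081]): 0.95364 × 0.99081 = 0.945

0.945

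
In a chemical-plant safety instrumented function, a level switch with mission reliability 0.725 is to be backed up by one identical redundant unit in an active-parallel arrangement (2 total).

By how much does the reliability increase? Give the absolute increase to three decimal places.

0.199

R_before = 0.725
R_after = 1 − (1 − 0.725)^2 = 0.924
ΔR = 0.924 − 0.725 = 0.199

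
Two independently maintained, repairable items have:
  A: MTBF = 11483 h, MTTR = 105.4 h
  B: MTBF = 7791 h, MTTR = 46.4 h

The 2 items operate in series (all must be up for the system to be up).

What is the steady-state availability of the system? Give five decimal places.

A(A) = MTBF/(MTBF+MTTR) = 11483/(11483+105.4) = 0.990905
A(B) = MTBF/(MTBF+MTTR) = 7791/(7791+46.4) = 0.994080
Series availability: 0.990905 × 0.994080 = 0.98504

0.98504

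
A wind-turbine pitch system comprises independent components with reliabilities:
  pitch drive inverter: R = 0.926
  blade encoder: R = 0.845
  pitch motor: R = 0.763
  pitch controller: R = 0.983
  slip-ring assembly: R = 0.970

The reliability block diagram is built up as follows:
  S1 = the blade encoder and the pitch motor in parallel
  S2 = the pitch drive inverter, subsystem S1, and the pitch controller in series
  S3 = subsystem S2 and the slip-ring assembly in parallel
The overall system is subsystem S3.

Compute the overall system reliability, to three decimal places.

Parallel (blade encoder and pitch motor): 1 − (1 − 0.84500)(1 − 0.76300) = 0.96327
Series (pitch drive inverter, [0.96327], and pitch controller): 0.92600 × 0.96327 × 0.98300 = 0.87682
Parallel ([0.87682] and slip-ring assembly): 1 − (1 − 0.87682)(1 − 0.97000) = 0.996

0.996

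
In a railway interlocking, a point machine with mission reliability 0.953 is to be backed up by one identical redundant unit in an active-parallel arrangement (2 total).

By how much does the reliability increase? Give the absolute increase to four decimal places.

0.0448

R_before = 0.953
R_after = 1 − (1 − 0.953)^2 = 0.9978
ΔR = 0.9978 − 0.953 = 0.0448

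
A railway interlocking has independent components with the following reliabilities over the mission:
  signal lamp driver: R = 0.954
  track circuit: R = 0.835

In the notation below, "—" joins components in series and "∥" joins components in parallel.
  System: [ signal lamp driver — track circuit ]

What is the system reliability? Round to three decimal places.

Series (signal lamp driver and track circuit): 0.95400 × 0.83500 = 0.797

0.797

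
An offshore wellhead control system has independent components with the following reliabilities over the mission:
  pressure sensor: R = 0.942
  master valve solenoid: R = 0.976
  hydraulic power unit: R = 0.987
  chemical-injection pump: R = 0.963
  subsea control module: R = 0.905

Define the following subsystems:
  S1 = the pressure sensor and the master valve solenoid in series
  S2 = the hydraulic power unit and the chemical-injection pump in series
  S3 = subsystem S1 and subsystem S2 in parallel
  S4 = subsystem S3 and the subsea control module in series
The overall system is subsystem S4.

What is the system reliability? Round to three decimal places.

Series (pressure sensor and master valve solenoid): 0.94200 × 0.97600 = 0.91939
Series (hydraulic power unit and chemical-injection pump): 0.98700 × 0.96300 = 0.95048
Parallel ([0.91939] and [0.95048]): 1 − (1 − 0.91939)(1 − 0.95048) = 0.99601
Series ([0.99601] and subsea control module): 0.99601 × 0.90500 = 0.901

0.901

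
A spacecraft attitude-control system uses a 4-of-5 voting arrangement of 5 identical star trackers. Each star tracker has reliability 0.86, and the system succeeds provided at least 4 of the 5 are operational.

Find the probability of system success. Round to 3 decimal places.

0.853

R = Σ_{i=4}^{5} C(5,i) p^i (1−p)^{5−i} with p = 0.86
C(5,4)·0.86^4·0.14^1 = 0.38291
C(5,5)·0.86^5·0.14^0 = 0.47043
Sum = 0.853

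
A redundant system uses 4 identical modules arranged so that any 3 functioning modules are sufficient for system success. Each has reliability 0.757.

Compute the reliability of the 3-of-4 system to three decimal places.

R = Σ_{i=3}^{4} C(4,i) p^i (1−p)^{4−i} with p = 0.757
C(4,3)·0.757^3·0.243^1 = 0.42165
C(4,4)·0.757^4·0.243^0 = 0.32839
Sum = 0.750

0.750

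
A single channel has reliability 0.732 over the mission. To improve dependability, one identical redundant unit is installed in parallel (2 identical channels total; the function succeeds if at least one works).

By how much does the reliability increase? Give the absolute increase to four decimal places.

0.1962

R_before = 0.732
R_after = 1 − (1 − 0.732)^2 = 0.9282
ΔR = 0.9282 − 0.732 = 0.1962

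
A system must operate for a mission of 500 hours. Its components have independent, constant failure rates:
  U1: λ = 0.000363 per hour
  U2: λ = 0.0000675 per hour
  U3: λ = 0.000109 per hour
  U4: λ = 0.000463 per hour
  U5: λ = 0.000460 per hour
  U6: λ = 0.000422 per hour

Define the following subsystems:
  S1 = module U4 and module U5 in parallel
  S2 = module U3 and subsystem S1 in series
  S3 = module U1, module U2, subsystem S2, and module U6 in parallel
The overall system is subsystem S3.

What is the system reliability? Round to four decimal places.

R(U1) = exp(−0.000363 × 500) = 0.834018
R(U2) = exp(−0.0000675 × 500) = 0.966813
R(U3) = exp(−0.000109 × 500) = 0.946959
R(U4) = exp(−0.000463 × 500) = 0.793343
R(U5) = exp(−0.000460 × 500) = 0.794534
R(U6) = exp(−0.000422 × 500) = 0.809774
Parallel (U4 and U5): 1 − (1 − 0.793343)(1 − 0.794534) = 0.957539
Series (U3 and [0.957539]): 0.946959 × 0.957539 = 0.906750
Parallel (U1, U2, [0.906750], and U6): 1 − (1 − 0.834018)(1 − 0.966813)(1 − 0.906750)(1 − 0.809774) = 0.9999

0.9999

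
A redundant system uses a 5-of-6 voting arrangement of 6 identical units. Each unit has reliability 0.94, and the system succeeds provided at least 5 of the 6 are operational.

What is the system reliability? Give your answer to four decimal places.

0.9541

R = Σ_{i=5}^{6} C(6,i) p^i (1−p)^{6−i} with p = 0.94
C(6,5)·0.94^5·0.06^1 = 0.264205
C(6,6)·0.94^6·0.06^0 = 0.689870
Sum = 0.9541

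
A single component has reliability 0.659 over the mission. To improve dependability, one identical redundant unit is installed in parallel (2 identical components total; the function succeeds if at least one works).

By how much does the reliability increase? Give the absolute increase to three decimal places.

0.225

R_before = 0.659
R_after = 1 − (1 − 0.659)^2 = 0.884
ΔR = 0.884 − 0.659 = 0.225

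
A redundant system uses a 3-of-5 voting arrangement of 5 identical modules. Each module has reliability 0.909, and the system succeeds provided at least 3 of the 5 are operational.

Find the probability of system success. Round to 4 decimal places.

R = Σ_{i=3}^{5} C(5,i) p^i (1−p)^{5−i} with p = 0.909
C(5,3)·0.909^3·0.091^2 = 0.062198
C(5,4)·0.909^4·0.091^1 = 0.310647
C(5,5)·0.909^5·0.091^0 = 0.620611
Sum = 0.9935

0.9935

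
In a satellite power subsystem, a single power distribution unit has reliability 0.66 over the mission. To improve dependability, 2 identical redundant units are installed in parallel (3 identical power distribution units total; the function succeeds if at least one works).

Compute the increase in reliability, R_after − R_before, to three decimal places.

R_before = 0.66
R_after = 1 − (1 − 0.66)^3 = 0.961
ΔR = 0.961 − 0.66 = 0.301

0.301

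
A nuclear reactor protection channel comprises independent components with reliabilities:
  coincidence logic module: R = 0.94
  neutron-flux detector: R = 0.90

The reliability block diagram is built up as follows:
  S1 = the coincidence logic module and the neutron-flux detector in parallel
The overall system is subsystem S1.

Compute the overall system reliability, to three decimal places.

Parallel (coincidence logic module and neutron-flux detector): 1 − (1 − 0.94000)(1 − 0.90000) = 0.994

0.994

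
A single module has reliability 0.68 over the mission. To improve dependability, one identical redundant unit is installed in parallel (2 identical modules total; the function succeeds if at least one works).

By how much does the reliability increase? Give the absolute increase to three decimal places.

R_before = 0.68
R_after = 1 − (1 − 0.68)^2 = 0.898
ΔR = 0.898 − 0.68 = 0.218

0.218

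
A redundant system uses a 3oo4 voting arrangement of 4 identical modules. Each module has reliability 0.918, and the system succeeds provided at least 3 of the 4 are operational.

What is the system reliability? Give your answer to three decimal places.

0.964

R = Σ_{i=3}^{4} C(4,i) p^i (1−p)^{4−i} with p = 0.918
C(4,3)·0.918^3·0.082^1 = 0.25375
C(4,4)·0.918^4·0.082^0 = 0.71018
Sum = 0.964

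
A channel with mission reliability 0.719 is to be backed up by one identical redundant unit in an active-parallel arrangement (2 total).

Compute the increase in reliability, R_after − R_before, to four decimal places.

R_before = 0.719
R_after = 1 − (1 − 0.719)^2 = 0.9210
ΔR = 0.9210 − 0.719 = 0.2020

0.2020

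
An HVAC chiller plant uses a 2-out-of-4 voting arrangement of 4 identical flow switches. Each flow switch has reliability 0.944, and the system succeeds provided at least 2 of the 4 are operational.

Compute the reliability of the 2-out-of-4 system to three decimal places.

R = Σ_{i=2}^{4} C(4,i) p^i (1−p)^{4−i} with p = 0.944
C(4,2)·0.944^2·0.056^2 = 0.01677
C(4,3)·0.944^3·0.056^1 = 0.18844
C(4,4)·0.944^4·0.056^0 = 0.79412
Sum = 0.999

0.999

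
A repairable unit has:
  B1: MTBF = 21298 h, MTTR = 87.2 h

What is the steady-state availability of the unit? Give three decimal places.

0.996

A(B1) = MTBF/(MTBF+MTTR) = 21298/(21298+87.2) = 0.996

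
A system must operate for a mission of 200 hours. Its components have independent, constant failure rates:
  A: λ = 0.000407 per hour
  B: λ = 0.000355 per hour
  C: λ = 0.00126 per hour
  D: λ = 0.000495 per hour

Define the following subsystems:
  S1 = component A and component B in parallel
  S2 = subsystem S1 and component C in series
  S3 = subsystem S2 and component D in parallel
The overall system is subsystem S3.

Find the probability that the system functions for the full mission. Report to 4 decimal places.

R(A) = exp(−0.000407 × 200) = 0.921825
R(B) = exp(−0.000355 × 200) = 0.931462
R(C) = exp(−0.00126 × 200) = 0.777245
R(D) = exp(−0.000495 × 200) = 0.905743
Parallel (A and B): 1 − (1 − 0.921825)(1 − 0.931462) = 0.994642
Series ([0.994642] and C): 0.994642 × 0.777245 = 0.773081
Parallel ([0.773081] and D): 1 − (1 − 0.773081)(1 − 0.905743) = 0.9786

0.9786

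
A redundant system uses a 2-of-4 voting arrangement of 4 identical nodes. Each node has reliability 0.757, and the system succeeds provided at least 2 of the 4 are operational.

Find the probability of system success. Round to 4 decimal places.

R = Σ_{i=2}^{4} C(4,i) p^i (1−p)^{4−i} with p = 0.757
C(4,2)·0.757^2·0.243^2 = 0.203028
C(4,3)·0.757^3·0.243^1 = 0.421652
C(4,4)·0.757^4·0.243^0 = 0.328385
Sum = 0.9531

0.9531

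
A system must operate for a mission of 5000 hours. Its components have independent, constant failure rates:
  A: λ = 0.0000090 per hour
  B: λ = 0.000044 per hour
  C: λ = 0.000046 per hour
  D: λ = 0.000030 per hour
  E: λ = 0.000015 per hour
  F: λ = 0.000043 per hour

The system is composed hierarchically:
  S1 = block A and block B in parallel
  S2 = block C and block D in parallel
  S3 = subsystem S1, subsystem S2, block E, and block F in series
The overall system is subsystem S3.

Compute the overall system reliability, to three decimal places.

R(A) = exp(−0.0000090 × 5000) = 0.95600
R(B) = exp(−0.000044 × 5000) = 0.80252
R(C) = exp(−0.000046 × 5000) = 0.79453
R(D) = exp(−0.000030 × 5000) = 0.86071
R(E) = exp(−0.000015 × 5000) = 0.92774
R(F) = exp(−0.000043 × 5000) = 0.80654
Parallel (A and B): 1 − (1 − 0.95600)(1 − 0.80252) = 0.99131
Parallel (C and D): 1 − (1 − 0.79453)(1 − 0.86071) = 0.97138
Series ([0.99131], [0.97138], E, and F): 0.99131 × 0.97138 × 0.92774 × 0.80654 = 0.721

0.721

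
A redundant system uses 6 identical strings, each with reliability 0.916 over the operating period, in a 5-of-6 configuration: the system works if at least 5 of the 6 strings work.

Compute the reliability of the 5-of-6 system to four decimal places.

R = Σ_{i=5}^{6} C(6,i) p^i (1−p)^{6−i} with p = 0.916
C(6,5)·0.916^5·0.084^1 = 0.325018
C(6,6)·0.916^6·0.084^0 = 0.590708
Sum = 0.9157

0.9157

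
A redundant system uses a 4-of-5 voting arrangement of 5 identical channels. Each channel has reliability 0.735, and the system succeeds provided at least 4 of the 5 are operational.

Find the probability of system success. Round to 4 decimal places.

0.6012

R = Σ_{i=4}^{5} C(5,i) p^i (1−p)^{5−i} with p = 0.735
C(5,4)·0.735^4·0.265^1 = 0.386692
C(5,5)·0.735^5·0.265^0 = 0.214505
Sum = 0.6012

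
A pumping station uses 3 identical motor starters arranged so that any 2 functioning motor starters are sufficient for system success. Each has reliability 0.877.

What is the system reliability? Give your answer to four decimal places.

0.9583

R = Σ_{i=2}^{3} C(3,i) p^i (1−p)^{3−i} with p = 0.877
C(3,2)·0.877^2·0.123^1 = 0.283809
C(3,3)·0.877^3·0.123^0 = 0.674526
Sum = 0.9583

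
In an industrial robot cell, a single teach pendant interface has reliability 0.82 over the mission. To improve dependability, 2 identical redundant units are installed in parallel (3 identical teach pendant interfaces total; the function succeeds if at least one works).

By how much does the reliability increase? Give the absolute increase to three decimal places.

0.174

R_before = 0.82
R_after = 1 − (1 − 0.82)^3 = 0.994
ΔR = 0.994 − 0.82 = 0.174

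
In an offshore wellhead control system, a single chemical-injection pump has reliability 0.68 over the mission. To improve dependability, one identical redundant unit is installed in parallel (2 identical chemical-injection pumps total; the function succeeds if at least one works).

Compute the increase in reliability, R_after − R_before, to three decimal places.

R_before = 0.68
R_after = 1 − (1 − 0.68)^2 = 0.898
ΔR = 0.898 − 0.68 = 0.218

0.218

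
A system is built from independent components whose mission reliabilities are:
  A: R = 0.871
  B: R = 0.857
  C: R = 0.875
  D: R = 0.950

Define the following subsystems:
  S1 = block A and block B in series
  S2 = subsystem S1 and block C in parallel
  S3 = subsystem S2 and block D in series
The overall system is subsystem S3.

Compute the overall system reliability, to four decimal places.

Series (A and B): 0.871000 × 0.857000 = 0.746447
Parallel ([0.746447] and C): 1 − (1 − 0.746447)(1 − 0.875000) = 0.968306
Series ([0.968306] and D): 0.968306 × 0.950000 = 0.9199

0.9199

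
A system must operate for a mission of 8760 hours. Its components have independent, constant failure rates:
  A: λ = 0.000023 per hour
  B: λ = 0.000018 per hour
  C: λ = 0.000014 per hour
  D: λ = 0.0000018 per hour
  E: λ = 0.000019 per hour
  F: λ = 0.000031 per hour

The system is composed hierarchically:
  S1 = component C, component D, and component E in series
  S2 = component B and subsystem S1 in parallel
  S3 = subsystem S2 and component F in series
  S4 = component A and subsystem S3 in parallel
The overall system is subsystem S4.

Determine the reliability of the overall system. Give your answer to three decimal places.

0.951

R(A) = exp(−0.000023 × 8760) = 0.81752
R(B) = exp(−0.000018 × 8760) = 0.85412
R(C) = exp(−0.000014 × 8760) = 0.88458
R(D) = exp(−0.0000018 × 8760) = 0.98436
R(E) = exp(−0.000019 × 8760) = 0.84667
R(F) = exp(−0.000031 × 8760) = 0.76219
Series (C, D, and E): 0.88458 × 0.98436 × 0.84667 = 0.73723
Parallel (B and [0.73723]): 1 − (1 − 0.85412)(1 − 0.73723) = 0.96167
Series ([0.96167] and F): 0.96167 × 0.76219 = 0.73298
Parallel (A and [0.73298]): 1 − (1 − 0.81752)(1 − 0.73298) = 0.951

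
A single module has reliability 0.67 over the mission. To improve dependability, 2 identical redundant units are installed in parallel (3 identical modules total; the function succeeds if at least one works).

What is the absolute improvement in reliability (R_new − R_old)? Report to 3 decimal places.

0.294

R_before = 0.67
R_after = 1 − (1 − 0.67)^3 = 0.964
ΔR = 0.964 − 0.67 = 0.294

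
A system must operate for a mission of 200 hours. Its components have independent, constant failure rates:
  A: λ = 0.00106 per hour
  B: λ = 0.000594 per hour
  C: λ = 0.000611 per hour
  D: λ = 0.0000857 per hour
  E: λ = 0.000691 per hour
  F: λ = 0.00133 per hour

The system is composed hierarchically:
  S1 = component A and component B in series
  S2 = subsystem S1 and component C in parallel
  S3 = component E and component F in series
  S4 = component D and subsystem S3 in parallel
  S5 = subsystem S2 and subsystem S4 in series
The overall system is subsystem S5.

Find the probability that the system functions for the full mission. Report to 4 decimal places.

0.9621

R(A) = exp(−0.00106 × 200) = 0.808965
R(B) = exp(−0.000594 × 200) = 0.887985
R(C) = exp(−0.000611 × 200) = 0.884971
R(D) = exp(−0.0000857 × 200) = 0.983006
R(E) = exp(−0.000691 × 200) = 0.870924
R(F) = exp(−0.00133 × 200) = 0.766439
Series (A and B): 0.808965 × 0.887985 = 0.718349
Parallel ([0.718349] and C): 1 − (1 − 0.718349)(1 − 0.884971) = 0.967602
Series (E and F): 0.870924 × 0.766439 = 0.667510
Parallel (D and [0.667510]): 1 − (1 − 0.983006)(1 − 0.667510) = 0.994350
Series ([0.967602] and [0.994350]): 0.967602 × 0.994350 = 0.9621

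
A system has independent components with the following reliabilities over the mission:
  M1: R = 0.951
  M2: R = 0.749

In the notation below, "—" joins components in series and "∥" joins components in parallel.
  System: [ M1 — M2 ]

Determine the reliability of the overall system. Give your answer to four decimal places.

0.7123

Series (M1 and M2): 0.951000 × 0.749000 = 0.7123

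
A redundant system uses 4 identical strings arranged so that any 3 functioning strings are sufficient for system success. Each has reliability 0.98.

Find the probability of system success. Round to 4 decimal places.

0.9977

R = Σ_{i=3}^{4} C(4,i) p^i (1−p)^{4−i} with p = 0.98
C(4,3)·0.98^3·0.02^1 = 0.075295
C(4,4)·0.98^4·0.02^0 = 0.922368
Sum = 0.9977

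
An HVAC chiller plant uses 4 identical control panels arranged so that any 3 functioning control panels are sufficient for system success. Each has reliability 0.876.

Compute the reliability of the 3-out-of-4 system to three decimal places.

0.922

R = Σ_{i=3}^{4} C(4,i) p^i (1−p)^{4−i} with p = 0.876
C(4,3)·0.876^3·0.124^1 = 0.33342
C(4,4)·0.876^4·0.124^0 = 0.58887
Sum = 0.922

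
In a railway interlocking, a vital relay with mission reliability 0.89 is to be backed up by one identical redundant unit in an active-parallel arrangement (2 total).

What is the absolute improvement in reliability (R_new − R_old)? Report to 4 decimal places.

0.0979

R_before = 0.89
R_after = 1 − (1 − 0.89)^2 = 0.9879
ΔR = 0.9879 − 0.89 = 0.0979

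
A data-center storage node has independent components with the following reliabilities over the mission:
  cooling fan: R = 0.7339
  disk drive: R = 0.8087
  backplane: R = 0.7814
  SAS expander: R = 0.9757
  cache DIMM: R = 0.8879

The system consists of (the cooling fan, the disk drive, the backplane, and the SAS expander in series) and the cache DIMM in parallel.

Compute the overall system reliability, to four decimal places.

Series (cooling fan, disk drive, backplane, and SAS expander): 0.733900 × 0.808700 × 0.781400 × 0.975700 = 0.452495
Parallel ([0.452495] and cache DIMM): 1 − (1 − 0.452495)(1 − 0.887900) = 0.9386

0.9386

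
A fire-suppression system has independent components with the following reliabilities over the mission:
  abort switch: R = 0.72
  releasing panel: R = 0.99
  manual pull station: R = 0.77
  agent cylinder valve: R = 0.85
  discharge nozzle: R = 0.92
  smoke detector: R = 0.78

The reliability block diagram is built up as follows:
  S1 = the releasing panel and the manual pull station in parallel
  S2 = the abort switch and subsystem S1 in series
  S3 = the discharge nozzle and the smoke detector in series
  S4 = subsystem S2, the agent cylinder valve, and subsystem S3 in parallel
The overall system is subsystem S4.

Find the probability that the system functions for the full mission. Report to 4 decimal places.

0.9881

Parallel (releasing panel and manual pull station): 1 − (1 − 0.990000)(1 − 0.770000) = 0.997700
Series (abort switch and [0.997700]): 0.720000 × 0.997700 = 0.718344
Series (discharge nozzle and smoke detector): 0.920000 × 0.780000 = 0.717600
Parallel ([0.718344], agent cylinder valve, and [0.717600]): 1 − (1 − 0.718344)(1 − 0.850000)(1 − 0.717600) = 0.9881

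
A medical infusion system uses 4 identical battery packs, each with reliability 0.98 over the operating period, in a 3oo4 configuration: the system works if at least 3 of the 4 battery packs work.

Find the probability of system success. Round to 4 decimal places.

R = Σ_{i=3}^{4} C(4,i) p^i (1−p)^{4−i} with p = 0.98
C(4,3)·0.98^3·0.02^1 = 0.075295
C(4,4)·0.98^4·0.02^0 = 0.922368
Sum = 0.9977

0.9977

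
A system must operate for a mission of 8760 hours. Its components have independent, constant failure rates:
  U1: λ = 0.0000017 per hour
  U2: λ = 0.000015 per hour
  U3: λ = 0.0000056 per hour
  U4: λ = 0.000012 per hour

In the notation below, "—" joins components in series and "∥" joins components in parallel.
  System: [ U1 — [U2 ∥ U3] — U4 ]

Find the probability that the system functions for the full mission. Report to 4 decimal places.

R(U1) = exp(−0.0000017 × 8760) = 0.985218
R(U2) = exp(−0.000015 × 8760) = 0.876867
R(U3) = exp(−0.0000056 × 8760) = 0.952128
R(U4) = exp(−0.000012 × 8760) = 0.900216
Parallel (U2 and U3): 1 − (1 − 0.876867)(1 − 0.952128) = 0.994105
Series (U1, [0.994105], and U4): 0.985218 × 0.994105 × 0.900216 = 0.8817

0.8817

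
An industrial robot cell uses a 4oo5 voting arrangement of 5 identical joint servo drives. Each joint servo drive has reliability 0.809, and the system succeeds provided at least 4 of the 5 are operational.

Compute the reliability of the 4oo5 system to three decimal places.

R = Σ_{i=4}^{5} C(5,i) p^i (1−p)^{5−i} with p = 0.809
C(5,4)·0.809^4·0.191^1 = 0.40907
C(5,5)·0.809^5·0.191^0 = 0.34653
Sum = 0.756

0.756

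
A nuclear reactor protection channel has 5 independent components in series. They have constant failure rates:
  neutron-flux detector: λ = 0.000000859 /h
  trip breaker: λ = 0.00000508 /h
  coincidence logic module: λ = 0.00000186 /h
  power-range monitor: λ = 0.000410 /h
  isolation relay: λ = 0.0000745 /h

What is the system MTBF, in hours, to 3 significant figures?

Series of exponential components: λ_sys = Σ λ_i
λ_sys = 0.000000859 + 0.00000508 + 0.00000186 + 0.000410 + 0.0000745 = 4.9230e-04 /h
MTBF = 1 / λ_sys = 2030 h

2030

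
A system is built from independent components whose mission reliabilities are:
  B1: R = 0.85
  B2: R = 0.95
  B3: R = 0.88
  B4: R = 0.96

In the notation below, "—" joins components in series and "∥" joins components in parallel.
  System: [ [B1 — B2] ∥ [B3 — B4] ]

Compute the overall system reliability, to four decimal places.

Series (B1 and B2): 0.850000 × 0.950000 = 0.807500
Series (B3 and B4): 0.880000 × 0.960000 = 0.844800
Parallel ([0.807500] and [0.844800]): 1 − (1 − 0.807500)(1 − 0.844800) = 0.9701

0.9701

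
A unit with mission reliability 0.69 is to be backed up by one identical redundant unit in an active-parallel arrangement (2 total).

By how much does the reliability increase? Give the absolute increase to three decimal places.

R_before = 0.69
R_after = 1 − (1 − 0.69)^2 = 0.904
ΔR = 0.904 − 0.69 = 0.214

0.214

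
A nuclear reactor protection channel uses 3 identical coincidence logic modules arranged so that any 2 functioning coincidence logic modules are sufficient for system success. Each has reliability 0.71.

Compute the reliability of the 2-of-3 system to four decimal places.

R = Σ_{i=2}^{3} C(3,i) p^i (1−p)^{3−i} with p = 0.71
C(3,2)·0.71^2·0.29^1 = 0.438567
C(3,3)·0.71^3·0.29^0 = 0.357911
Sum = 0.7965

0.7965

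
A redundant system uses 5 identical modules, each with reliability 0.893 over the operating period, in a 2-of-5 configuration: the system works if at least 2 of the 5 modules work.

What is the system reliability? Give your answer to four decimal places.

0.9994

R = Σ_{i=2}^{5} C(5,i) p^i (1−p)^{5−i} with p = 0.893
C(5,2)·0.893^2·0.107^3 = 0.009769
C(5,3)·0.893^3·0.107^2 = 0.081531
C(5,4)·0.893^4·0.107^1 = 0.340220
C(5,5)·0.893^5·0.107^0 = 0.567881
Sum = 0.9994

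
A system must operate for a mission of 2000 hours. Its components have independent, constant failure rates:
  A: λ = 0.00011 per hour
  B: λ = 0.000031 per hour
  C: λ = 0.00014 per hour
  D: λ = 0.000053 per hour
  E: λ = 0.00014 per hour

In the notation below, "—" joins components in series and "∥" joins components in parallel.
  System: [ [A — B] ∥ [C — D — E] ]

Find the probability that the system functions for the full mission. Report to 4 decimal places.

R(A) = exp(−0.00011 × 2000) = 0.802519
R(B) = exp(−0.000031 × 2000) = 0.939883
R(C) = exp(−0.00014 × 2000) = 0.755784
R(D) = exp(−0.000053 × 2000) = 0.899425
R(E) = exp(−0.00014 × 2000) = 0.755784
Series (A and B): 0.802519 × 0.939883 = 0.754274
Series (C, D, and E): 0.755784 × 0.899425 × 0.755784 = 0.513760
Parallel ([0.754274] and [0.513760]): 1 − (1 − 0.754274)(1 − 0.513760) = 0.8805

0.8805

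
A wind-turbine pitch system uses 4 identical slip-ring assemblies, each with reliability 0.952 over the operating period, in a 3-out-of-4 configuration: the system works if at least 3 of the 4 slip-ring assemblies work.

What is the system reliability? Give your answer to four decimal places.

0.9870

R = Σ_{i=3}^{4} C(4,i) p^i (1−p)^{4−i} with p = 0.952
C(4,3)·0.952^3·0.048^1 = 0.165658
C(4,4)·0.952^4·0.048^0 = 0.821387
Sum = 0.9870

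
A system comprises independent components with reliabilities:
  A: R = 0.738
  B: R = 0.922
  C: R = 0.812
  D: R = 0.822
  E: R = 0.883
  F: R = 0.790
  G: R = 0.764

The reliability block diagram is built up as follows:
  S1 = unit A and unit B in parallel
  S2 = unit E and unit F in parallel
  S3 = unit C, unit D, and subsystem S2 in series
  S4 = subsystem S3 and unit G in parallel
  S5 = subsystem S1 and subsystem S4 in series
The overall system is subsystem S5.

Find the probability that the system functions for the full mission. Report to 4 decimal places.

Parallel (A and B): 1 − (1 − 0.738000)(1 − 0.922000) = 0.979564
Parallel (E and F): 1 − (1 − 0.883000)(1 − 0.790000) = 0.975430
Series (C, D, and [0.975430]): 0.812000 × 0.822000 × 0.975430 = 0.651064
Parallel ([0.651064] and G): 1 − (1 − 0.651064)(1 − 0.764000) = 0.917651
Series ([0.979564] and [0.917651]): 0.979564 × 0.917651 = 0.8989

0.8989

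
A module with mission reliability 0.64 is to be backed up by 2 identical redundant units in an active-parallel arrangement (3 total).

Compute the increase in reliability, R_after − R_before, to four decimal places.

R_before = 0.64
R_after = 1 − (1 − 0.64)^3 = 0.9533
ΔR = 0.9533 − 0.64 = 0.3133

0.3133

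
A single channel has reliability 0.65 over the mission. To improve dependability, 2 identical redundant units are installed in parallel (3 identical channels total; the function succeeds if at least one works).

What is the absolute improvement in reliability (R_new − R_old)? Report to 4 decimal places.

0.3071

R_before = 0.65
R_after = 1 − (1 − 0.65)^3 = 0.9571
ΔR = 0.9571 − 0.65 = 0.3071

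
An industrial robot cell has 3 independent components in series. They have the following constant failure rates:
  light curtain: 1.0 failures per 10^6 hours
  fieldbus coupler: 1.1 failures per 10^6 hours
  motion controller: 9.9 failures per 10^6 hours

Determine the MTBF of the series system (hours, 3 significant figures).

Series of exponential components: λ_sys = Σ λ_i
λ_sys = 0.0000010 + 0.0000011 + 0.0000099 = 1.2000e-05 /h
MTBF = 1 / λ_sys = 83300 h

83300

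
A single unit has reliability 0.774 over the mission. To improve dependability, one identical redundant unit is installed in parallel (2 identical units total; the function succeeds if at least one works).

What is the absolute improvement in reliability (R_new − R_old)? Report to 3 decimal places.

0.175

R_before = 0.774
R_after = 1 − (1 − 0.774)^2 = 0.949
ΔR = 0.949 − 0.774 = 0.175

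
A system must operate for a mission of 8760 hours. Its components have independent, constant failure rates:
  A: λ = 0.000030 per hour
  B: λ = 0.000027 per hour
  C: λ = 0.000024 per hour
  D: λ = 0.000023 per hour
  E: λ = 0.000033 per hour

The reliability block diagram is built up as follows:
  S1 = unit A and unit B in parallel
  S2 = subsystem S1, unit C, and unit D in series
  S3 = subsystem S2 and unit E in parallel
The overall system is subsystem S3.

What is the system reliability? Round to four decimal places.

0.9072

R(A) = exp(−0.000030 × 8760) = 0.768896
R(B) = exp(−0.000027 × 8760) = 0.789370
R(C) = exp(−0.000024 × 8760) = 0.810390
R(D) = exp(−0.000023 × 8760) = 0.817520
R(E) = exp(−0.000033 × 8760) = 0.748952
Parallel (A and B): 1 − (1 − 0.768896)(1 − 0.789370) = 0.951323
Series ([0.951323], C, and D): 0.951323 × 0.810390 × 0.817520 = 0.630261
Parallel ([0.630261] and E): 1 − (1 − 0.630261)(1 − 0.748952) = 0.9072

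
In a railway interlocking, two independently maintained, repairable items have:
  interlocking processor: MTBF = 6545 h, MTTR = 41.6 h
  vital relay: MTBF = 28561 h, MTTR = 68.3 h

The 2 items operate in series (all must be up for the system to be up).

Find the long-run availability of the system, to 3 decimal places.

A(interlocking processor) = MTBF/(MTBF+MTTR) = 6545/(6545+41.6) = 0.993684
A(vital relay) = MTBF/(MTBF+MTTR) = 28561/(28561+68.3) = 0.997614
Series availability: 0.993684 × 0.997614 = 0.991

0.991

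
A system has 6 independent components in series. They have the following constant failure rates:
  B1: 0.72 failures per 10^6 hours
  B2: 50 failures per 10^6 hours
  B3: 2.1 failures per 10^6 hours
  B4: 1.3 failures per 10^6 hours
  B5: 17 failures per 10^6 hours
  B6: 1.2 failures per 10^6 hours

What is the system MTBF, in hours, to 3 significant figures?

Series of exponential components: λ_sys = Σ λ_i
λ_sys = 0.00000072 + 0.000050 + 0.0000021 + 0.0000013 + 0.000017 + 0.0000012 = 7.2320e-05 /h
MTBF = 1 / λ_sys = 13800 h

13800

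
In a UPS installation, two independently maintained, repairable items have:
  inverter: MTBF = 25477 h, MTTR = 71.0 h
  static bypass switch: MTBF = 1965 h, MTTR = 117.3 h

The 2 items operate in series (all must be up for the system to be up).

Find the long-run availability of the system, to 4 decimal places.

A(inverter) = MTBF/(MTBF+MTTR) = 25477/(25477+71.0) = 0.997221
A(static bypass switch) = MTBF/(MTBF+MTTR) = 1965/(1965+117.3) = 0.943668
Series availability: 0.997221 × 0.943668 = 0.9410

0.9410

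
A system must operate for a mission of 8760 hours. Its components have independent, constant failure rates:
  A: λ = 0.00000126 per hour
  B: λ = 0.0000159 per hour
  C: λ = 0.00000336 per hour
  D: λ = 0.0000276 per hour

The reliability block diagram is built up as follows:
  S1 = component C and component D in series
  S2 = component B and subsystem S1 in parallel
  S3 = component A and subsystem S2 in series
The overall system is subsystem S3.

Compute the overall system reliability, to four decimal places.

0.9585

R(A) = exp(−0.00000126 × 8760) = 0.989023
R(B) = exp(−0.0000159 × 8760) = 0.869981
R(C) = exp(−0.00000336 × 8760) = 0.970995
R(D) = exp(−0.0000276 × 8760) = 0.785232
Series (C and D): 0.970995 × 0.785232 = 0.762456
Parallel (B and [0.762456]): 1 − (1 − 0.869981)(1 − 0.762456) = 0.969115
Series (A and [0.969115]): 0.989023 × 0.969115 = 0.9585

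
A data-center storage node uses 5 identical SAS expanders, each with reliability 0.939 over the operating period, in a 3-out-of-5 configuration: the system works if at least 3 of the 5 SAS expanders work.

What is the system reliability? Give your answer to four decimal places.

R = Σ_{i=3}^{5} C(5,i) p^i (1−p)^{5−i} with p = 0.939
C(5,3)·0.939^3·0.061^2 = 0.030807
C(5,4)·0.939^4·0.061^1 = 0.237117
C(5,5)·0.939^5·0.061^0 = 0.730009
Sum = 0.9979

0.9979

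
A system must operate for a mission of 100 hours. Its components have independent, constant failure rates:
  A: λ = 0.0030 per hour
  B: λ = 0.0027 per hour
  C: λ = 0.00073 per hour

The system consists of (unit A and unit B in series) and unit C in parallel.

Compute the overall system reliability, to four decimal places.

0.9694

R(A) = exp(−0.0030 × 100) = 0.740818
R(B) = exp(−0.0027 × 100) = 0.763379
R(C) = exp(−0.00073 × 100) = 0.929601
Series (A and B): 0.740818 × 0.763379 = 0.565525
Parallel ([0.565525] and C): 1 − (1 − 0.565525)(1 − 0.929601) = 0.9694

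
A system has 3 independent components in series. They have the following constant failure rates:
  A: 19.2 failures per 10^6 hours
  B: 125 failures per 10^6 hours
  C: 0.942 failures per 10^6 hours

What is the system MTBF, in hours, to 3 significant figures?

6890

Series of exponential components: λ_sys = Σ λ_i
λ_sys = 0.0000192 + 0.000125 + 0.000000942 = 1.4514e-04 /h
MTBF = 1 / λ_sys = 6890 h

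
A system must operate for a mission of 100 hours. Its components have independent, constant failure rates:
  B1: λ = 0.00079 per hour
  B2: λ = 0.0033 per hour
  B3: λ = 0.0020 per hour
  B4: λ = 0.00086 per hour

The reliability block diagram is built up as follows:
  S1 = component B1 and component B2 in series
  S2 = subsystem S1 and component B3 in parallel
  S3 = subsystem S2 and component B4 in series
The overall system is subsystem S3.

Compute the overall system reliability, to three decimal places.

R(B1) = exp(−0.00079 × 100) = 0.92404
R(B2) = exp(−0.0033 × 100) = 0.71892
R(B3) = exp(−0.0020 × 100) = 0.81873
R(B4) = exp(−0.00086 × 100) = 0.91759
Series (B1 and B2): 0.92404 × 0.71892 = 0.66431
Parallel ([0.66431] and B3): 1 − (1 − 0.66431)(1 − 0.81873) = 0.93915
Series ([0.93915] and B4): 0.93915 × 0.91759 = 0.862

0.862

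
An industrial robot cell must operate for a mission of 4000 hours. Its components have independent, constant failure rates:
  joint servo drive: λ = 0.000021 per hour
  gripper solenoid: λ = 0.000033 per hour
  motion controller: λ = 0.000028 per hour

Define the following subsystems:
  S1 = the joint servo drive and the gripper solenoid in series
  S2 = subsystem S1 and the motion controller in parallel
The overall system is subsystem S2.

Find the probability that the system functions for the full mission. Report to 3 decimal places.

0.979

R(joint servo drive) = exp(−0.000021 × 4000) = 0.91943
R(gripper solenoid) = exp(−0.000033 × 4000) = 0.87634
R(motion controller) = exp(−0.000028 × 4000) = 0.89404
Series (joint servo drive and gripper solenoid): 0.91943 × 0.87634 = 0.80573
Parallel ([0.80573] and motion controller): 1 − (1 − 0.80573)(1 − 0.89404) = 0.979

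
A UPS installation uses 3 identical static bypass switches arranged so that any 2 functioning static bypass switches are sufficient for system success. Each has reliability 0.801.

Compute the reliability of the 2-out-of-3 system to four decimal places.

0.8970

R = Σ_{i=2}^{3} C(3,i) p^i (1−p)^{3−i} with p = 0.801
C(3,2)·0.801^2·0.199^1 = 0.383036
C(3,3)·0.801^3·0.199^0 = 0.513922
Sum = 0.8970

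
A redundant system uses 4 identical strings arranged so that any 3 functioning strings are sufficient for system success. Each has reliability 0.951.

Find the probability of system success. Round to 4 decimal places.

R = Σ_{i=3}^{4} C(4,i) p^i (1−p)^{4−i} with p = 0.951
C(4,3)·0.951^3·0.049^1 = 0.168577
C(4,4)·0.951^4·0.049^0 = 0.817941
Sum = 0.9865

0.9865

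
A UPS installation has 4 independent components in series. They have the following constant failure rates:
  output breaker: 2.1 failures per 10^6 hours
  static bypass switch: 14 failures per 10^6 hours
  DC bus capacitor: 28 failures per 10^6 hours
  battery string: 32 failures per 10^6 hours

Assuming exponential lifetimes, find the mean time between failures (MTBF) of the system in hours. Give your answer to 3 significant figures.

Series of exponential components: λ_sys = Σ λ_i
λ_sys = 0.0000021 + 0.000014 + 0.000028 + 0.000032 = 7.6100e-05 /h
MTBF = 1 / λ_sys = 13100 h

13100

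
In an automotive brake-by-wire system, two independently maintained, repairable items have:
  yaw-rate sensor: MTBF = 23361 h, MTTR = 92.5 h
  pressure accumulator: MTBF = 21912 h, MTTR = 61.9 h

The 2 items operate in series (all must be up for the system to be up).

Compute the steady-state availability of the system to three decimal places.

0.993

A(yaw-rate sensor) = MTBF/(MTBF+MTTR) = 23361/(23361+92.5) = 0.996056
A(pressure accumulator) = MTBF/(MTBF+MTTR) = 21912/(21912+61.9) = 0.997183
Series availability: 0.996056 × 0.997183 = 0.993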